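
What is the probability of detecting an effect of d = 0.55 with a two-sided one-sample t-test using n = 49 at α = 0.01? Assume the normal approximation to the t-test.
Power ≈ 0.90

Power calculation (one-sample t-test, normal approximation):
z_β = d · √n - z_{α/2}
z_β = 0.55 · √49 - 2.576
z_β = 0.55 · 7.000 - 2.576
z_β = 1.274

Power = Φ(z_β) = Φ(1.274) ≈ 0.899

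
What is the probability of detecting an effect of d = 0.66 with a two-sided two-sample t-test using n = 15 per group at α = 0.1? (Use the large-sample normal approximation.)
Power ≈ 0.56

Power calculation (two-sample t-test, normal approximation):
z_β = d · √(n/2) - z_{α/2}
z_β = 0.66 · √(15/2) - 1.645
z_β = 0.66 · 2.739 - 1.645
z_β = 0.163

Power = Φ(z_β) = Φ(0.163) ≈ 0.565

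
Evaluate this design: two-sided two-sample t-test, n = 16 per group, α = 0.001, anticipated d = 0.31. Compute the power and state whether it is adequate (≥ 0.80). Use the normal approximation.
Power ≈ 0.01; the study is underpowered (power < 0.80)

Power calculation (two-sample t-test, normal approximation):
z_β = d · √(n/2) - z_{α/2}
z_β = 0.31 · √(16/2) - 3.291
z_β = 0.31 · 2.828 - 3.291
z_β = -2.414

Power = Φ(z_β) = Φ(-2.414) ≈ 0.008

Effect size d = 0.31 is small by Cohen's convention (0.2/0.5/0.8).

Threshold: power ≥ 0.80 is conventionally adequate.
Power ≈ 0.01 → the study is underpowered (power < 0.80).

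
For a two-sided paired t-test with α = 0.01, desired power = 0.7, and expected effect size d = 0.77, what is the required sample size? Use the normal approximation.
n = 17 pairs

Sample size formula (paired t-test, normal approximation):
n = ((z_{α/2} + z_β) / d)²

z_{α/2} = 2.576 (for α = 0.01, two-sided)
z_β = 0.524 (for power = 0.7)
d = 0.77

n = ((2.576 + 0.524) / 0.77)²
n = (4.026)²
n ≈ 16.21
Round up to the next whole number: n = 17 pairs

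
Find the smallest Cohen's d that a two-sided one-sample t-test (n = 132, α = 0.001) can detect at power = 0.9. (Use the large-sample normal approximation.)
d ≈ 0.40

Minimum detectable effect (one-sample t-test, normal approximation):
d = (z_{α/2} + z_β) / √n
d = (3.291 + 1.282) / √132
d = 4.572 / 11.489
d ≈ 0.40

By Cohen's convention (0.2 small / 0.5 medium / 0.8 large): small effect.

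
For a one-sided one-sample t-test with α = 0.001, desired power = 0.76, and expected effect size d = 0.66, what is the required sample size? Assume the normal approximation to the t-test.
n = 34

Sample size formula (one-sample t-test, normal approximation):
n = ((z_α + z_β) / d)²

z_α = 3.090 (for α = 0.001, one-sided)
z_β = 0.706 (for power = 0.76)
d = 0.66

n = ((3.090 + 0.706) / 0.66)²
n = (5.752)²
n ≈ 33.09
Round up to the next whole number: n = 34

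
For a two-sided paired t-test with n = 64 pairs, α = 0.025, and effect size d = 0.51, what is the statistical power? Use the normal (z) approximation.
Power ≈ 0.97

Power calculation (paired t-test, normal approximation):
z_β = d · √n - z_{α/2}
z_β = 0.51 · √64 - 2.241
z_β = 0.51 · 8.000 - 2.241
z_β = 1.839

Power = Φ(z_β) = Φ(1.839) ≈ 0.967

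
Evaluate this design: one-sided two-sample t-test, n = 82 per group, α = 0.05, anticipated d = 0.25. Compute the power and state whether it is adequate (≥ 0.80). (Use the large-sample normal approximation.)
Power ≈ 0.48; the study is underpowered (power < 0.80)

Power calculation (two-sample t-test, normal approximation):
z_β = d · √(n/2) - z_α
z_β = 0.25 · √(82/2) - 1.645
z_β = 0.25 · 6.403 - 1.645
z_β = -0.044

Power = Φ(z_β) = Φ(-0.044) ≈ 0.482

Effect size d = 0.25 is small by Cohen's convention (0.2/0.5/0.8).

Threshold: power ≥ 0.80 is conventionally adequate.
Power ≈ 0.48 → the study is underpowered (power < 0.80).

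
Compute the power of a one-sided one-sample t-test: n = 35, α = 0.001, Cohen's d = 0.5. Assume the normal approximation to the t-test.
Power ≈ 0.45

Power calculation (one-sample t-test, normal approximation):
z_β = d · √n - z_α
z_β = 0.5 · √35 - 3.090
z_β = 0.5 · 5.916 - 3.090
z_β = -0.132

Power = Φ(z_β) = Φ(-0.132) ≈ 0.447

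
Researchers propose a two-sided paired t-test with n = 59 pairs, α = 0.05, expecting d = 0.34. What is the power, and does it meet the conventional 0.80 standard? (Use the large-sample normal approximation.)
Power ≈ 0.74; the study is underpowered (power < 0.80)

Power calculation (paired t-test, normal approximation):
z_β = d · √n - z_{α/2}
z_β = 0.34 · √59 - 1.960
z_β = 0.34 · 7.681 - 1.960
z_β = 0.652

Power = Φ(z_β) = Φ(0.652) ≈ 0.743

Effect size d = 0.34 is small by Cohen's convention (0.2/0.5/0.8).

Threshold: power ≥ 0.80 is conventionally adequate.
Power ≈ 0.74 → the study is underpowered (power < 0.80).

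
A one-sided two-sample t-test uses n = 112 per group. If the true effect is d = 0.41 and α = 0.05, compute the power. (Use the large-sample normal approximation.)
Power ≈ 0.92

Power calculation (two-sample t-test, normal approximation):
z_β = d · √(n/2) - z_α
z_β = 0.41 · √(112/2) - 1.645
z_β = 0.41 · 7.483 - 1.645
z_β = 1.423

Power = Φ(z_β) = Φ(1.423) ≈ 0.923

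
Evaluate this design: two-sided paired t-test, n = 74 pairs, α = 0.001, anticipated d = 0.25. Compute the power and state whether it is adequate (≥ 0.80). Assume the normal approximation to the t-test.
Power ≈ 0.13; the study is underpowered (power < 0.80)

Power calculation (paired t-test, normal approximation):
z_β = d · √n - z_{α/2}
z_β = 0.25 · √74 - 3.291
z_β = 0.25 · 8.602 - 3.291
z_β = -1.140

Power = Φ(z_β) = Φ(-1.140) ≈ 0.127

Effect size d = 0.25 is small by Cohen's convention (0.2/0.5/0.8).

Threshold: power ≥ 0.80 is conventionally adequate.
Power ≈ 0.13 → the study is underpowered (power < 0.80).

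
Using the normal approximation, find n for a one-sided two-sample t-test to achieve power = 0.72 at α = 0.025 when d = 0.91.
n = 16 per group

Sample size formula (two-sample t-test, normal approximation):
n = 2 · ((z_α + z_β) / d)²

z_α = 1.960 (for α = 0.025, one-sided)
z_β = 0.583 (for power = 0.72)
d = 0.91

n = 2 · ((1.960 + 0.583) / 0.91)²
n = 2 · (2.795)²
n ≈ 15.62
Round up to the next whole number: n = 16 per group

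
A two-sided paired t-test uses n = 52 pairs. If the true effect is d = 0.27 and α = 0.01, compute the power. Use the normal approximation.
Power ≈ 0.26

Power calculation (paired t-test, normal approximation):
z_β = d · √n - z_{α/2}
z_β = 0.27 · √52 - 2.576
z_β = 0.27 · 7.211 - 2.576
z_β = -0.629

Power = Φ(z_β) = Φ(-0.629) ≈ 0.265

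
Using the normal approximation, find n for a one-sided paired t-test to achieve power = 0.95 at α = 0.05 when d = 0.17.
n = 375 pairs

Sample size formula (paired t-test, normal approximation):
n = ((z_α + z_β) / d)²

z_α = 1.645 (for α = 0.05, one-sided)
z_β = 1.645 (for power = 0.95)
d = 0.17

n = ((1.645 + 1.645) / 0.17)²
n = (19.353)²
n ≈ 374.54
Round up to the next whole number: n = 375 pairs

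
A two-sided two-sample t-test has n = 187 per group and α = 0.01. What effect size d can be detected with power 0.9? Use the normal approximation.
d ≈ 0.40

Minimum detectable effect (two-sample t-test, normal approximation):
d = (z_{α/2} + z_β) / √(n/2)
d = (2.576 + 1.282) / √(187/2)
d = 3.857 / 9.670
d ≈ 0.40

By Cohen's convention (0.2 small / 0.5 medium / 0.8 large): small effect.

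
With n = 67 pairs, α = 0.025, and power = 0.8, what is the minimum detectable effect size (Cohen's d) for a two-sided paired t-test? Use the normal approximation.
d ≈ 0.38

Minimum detectable effect (paired t-test, normal approximation):
d = (z_{α/2} + z_β) / √n
d = (2.241 + 0.842) / √67
d = 3.083 / 8.185
d ≈ 0.38

By Cohen's convention (0.2 small / 0.5 medium / 0.8 large): small effect.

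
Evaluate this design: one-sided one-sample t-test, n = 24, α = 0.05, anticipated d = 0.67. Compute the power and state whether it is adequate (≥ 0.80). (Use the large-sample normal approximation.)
Power ≈ 0.95; the study is adequately powered (power ≥ 0.80)

Power calculation (one-sample t-test, normal approximation):
z_β = d · √n - z_α
z_β = 0.67 · √24 - 1.645
z_β = 0.67 · 4.899 - 1.645
z_β = 1.637

Power = Φ(z_β) = Φ(1.637) ≈ 0.949

Effect size d = 0.67 is medium by Cohen's convention (0.2/0.5/0.8).

Threshold: power ≥ 0.80 is conventionally adequate.
Power ≈ 0.95 → the study is adequately powered (power ≥ 0.80).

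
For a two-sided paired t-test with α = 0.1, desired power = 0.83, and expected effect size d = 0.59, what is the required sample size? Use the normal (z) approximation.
n = 20 pairs

Sample size formula (paired t-test, normal approximation):
n = ((z_{α/2} + z_β) / d)²

z_{α/2} = 1.645 (for α = 0.1, two-sided)
z_β = 0.954 (for power = 0.83)
d = 0.59

n = ((1.645 + 0.954) / 0.59)²
n = (4.405)²
n ≈ 19.40
Round up to the next whole number: n = 20 pairs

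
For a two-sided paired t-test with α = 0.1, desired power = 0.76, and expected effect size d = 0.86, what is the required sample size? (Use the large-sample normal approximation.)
n = 8 pairs

Sample size formula (paired t-test, normal approximation):
n = ((z_{α/2} + z_β) / d)²

z_{α/2} = 1.645 (for α = 0.1, two-sided)
z_β = 0.706 (for power = 0.76)
d = 0.86

n = ((1.645 + 0.706) / 0.86)²
n = (2.734)²
n ≈ 7.47
Round up to the next whole number: n = 8 pairs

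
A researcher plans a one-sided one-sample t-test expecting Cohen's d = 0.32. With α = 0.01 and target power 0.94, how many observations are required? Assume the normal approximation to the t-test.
n = 148

Sample size formula (one-sample t-test, normal approximation):
n = ((z_α + z_β) / d)²

z_α = 2.326 (for α = 0.01, one-sided)
z_β = 1.555 (for power = 0.94)
d = 0.32

n = ((2.326 + 1.555) / 0.32)²
n = (12.128)²
n ≈ 147.09
Round up to the next whole number: n = 148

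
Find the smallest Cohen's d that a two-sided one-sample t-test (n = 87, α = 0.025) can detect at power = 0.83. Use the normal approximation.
d ≈ 0.34

Minimum detectable effect (one-sample t-test, normal approximation):
d = (z_{α/2} + z_β) / √n
d = (2.241 + 0.954) / √87
d = 3.196 / 9.327
d ≈ 0.34

By Cohen's convention (0.2 small / 0.5 medium / 0.8 large): small effect.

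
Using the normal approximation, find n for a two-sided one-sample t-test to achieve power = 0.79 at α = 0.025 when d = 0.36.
n = 72

Sample size formula (one-sample t-test, normal approximation):
n = ((z_{α/2} + z_β) / d)²

z_{α/2} = 2.241 (for α = 0.025, two-sided)
z_β = 0.806 (for power = 0.79)
d = 0.36

n = ((2.241 + 0.806) / 0.36)²
n = (8.464)²
n ≈ 71.64
Round up to the next whole number: n = 72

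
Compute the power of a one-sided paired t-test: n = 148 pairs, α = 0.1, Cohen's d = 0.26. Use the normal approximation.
Power ≈ 0.97

Power calculation (paired t-test, normal approximation):
z_β = d · √n - z_α
z_β = 0.26 · √148 - 1.282
z_β = 0.26 · 12.166 - 1.282
z_β = 1.881

Power = Φ(z_β) = Φ(1.881) ≈ 0.970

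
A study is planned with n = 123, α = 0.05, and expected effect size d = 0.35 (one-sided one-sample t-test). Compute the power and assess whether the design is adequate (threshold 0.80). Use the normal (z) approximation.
Power ≈ 0.99; the study is adequately powered (power ≥ 0.80)

Power calculation (one-sample t-test, normal approximation):
z_β = d · √n - z_α
z_β = 0.35 · √123 - 1.645
z_β = 0.35 · 11.091 - 1.645
z_β = 2.237

Power = Φ(z_β) = Φ(2.237) ≈ 0.987

Effect size d = 0.35 is small by Cohen's convention (0.2/0.5/0.8).

Threshold: power ≥ 0.80 is conventionally adequate.
Power ≈ 0.99 → the study is adequately powered (power ≥ 0.80).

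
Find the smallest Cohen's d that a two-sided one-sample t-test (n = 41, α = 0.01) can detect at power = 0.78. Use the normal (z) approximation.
d ≈ 0.52

Minimum detectable effect (one-sample t-test, normal approximation):
d = (z_{α/2} + z_β) / √n
d = (2.576 + 0.772) / √41
d = 3.348 / 6.403
d ≈ 0.52

By Cohen's convention (0.2 small / 0.5 medium / 0.8 large): medium effect.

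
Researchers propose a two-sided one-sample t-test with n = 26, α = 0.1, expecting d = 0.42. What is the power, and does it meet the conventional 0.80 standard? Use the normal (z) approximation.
Power ≈ 0.69; the study is underpowered (power < 0.80)

Power calculation (one-sample t-test, normal approximation):
z_β = d · √n - z_{α/2}
z_β = 0.42 · √26 - 1.645
z_β = 0.42 · 5.099 - 1.645
z_β = 0.497

Power = Φ(z_β) = Φ(0.497) ≈ 0.690

Effect size d = 0.42 is small by Cohen's convention (0.2/0.5/0.8).

Threshold: power ≥ 0.80 is conventionally adequate.
Power ≈ 0.69 → the study is underpowered (power < 0.80).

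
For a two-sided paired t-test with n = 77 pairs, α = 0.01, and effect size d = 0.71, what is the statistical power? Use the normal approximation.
Power ≈ 1.00

Power calculation (paired t-test, normal approximation):
z_β = d · √n - z_{α/2}
z_β = 0.71 · √77 - 2.576
z_β = 0.71 · 8.775 - 2.576
z_β = 3.654

Power = Φ(z_β) = Φ(3.654) ≈ 1.000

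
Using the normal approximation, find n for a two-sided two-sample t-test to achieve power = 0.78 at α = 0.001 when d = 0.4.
n = 207 per group

Sample size formula (two-sample t-test, normal approximation):
n = 2 · ((z_{α/2} + z_β) / d)²

z_{α/2} = 3.291 (for α = 0.001, two-sided)
z_β = 0.772 (for power = 0.78)
d = 0.4

n = 2 · ((3.291 + 0.772) / 0.4)²
n = 2 · (10.158)²
n ≈ 206.37
Round up to the next whole number: n = 207 per group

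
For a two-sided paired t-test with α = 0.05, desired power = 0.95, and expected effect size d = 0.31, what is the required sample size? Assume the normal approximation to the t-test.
n = 136 pairs

Sample size formula (paired t-test, normal approximation):
n = ((z_{α/2} + z_β) / d)²

z_{α/2} = 1.960 (for α = 0.05, two-sided)
z_β = 1.645 (for power = 0.95)
d = 0.31

n = ((1.960 + 1.645) / 0.31)²
n = (11.629)²
n ≈ 135.23
Round up to the next whole number: n = 136 pairs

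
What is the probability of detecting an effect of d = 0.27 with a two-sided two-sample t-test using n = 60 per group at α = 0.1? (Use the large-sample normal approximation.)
Power ≈ 0.43

Power calculation (two-sample t-test, normal approximation):
z_β = d · √(n/2) - z_{α/2}
z_β = 0.27 · √(60/2) - 1.645
z_β = 0.27 · 5.477 - 1.645
z_β = -0.166

Power = Φ(z_β) = Φ(-0.166) ≈ 0.434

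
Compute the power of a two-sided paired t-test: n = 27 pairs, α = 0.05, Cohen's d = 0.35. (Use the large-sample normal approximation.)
Power ≈ 0.44

Power calculation (paired t-test, normal approximation):
z_β = d · √n - z_{α/2}
z_β = 0.35 · √27 - 1.960
z_β = 0.35 · 5.196 - 1.960
z_β = -0.141

Power = Φ(z_β) = Φ(-0.141) ≈ 0.444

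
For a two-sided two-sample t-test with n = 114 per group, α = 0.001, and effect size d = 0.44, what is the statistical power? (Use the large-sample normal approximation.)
Power ≈ 0.51

Power calculation (two-sample t-test, normal approximation):
z_β = d · √(n/2) - z_{α/2}
z_β = 0.44 · √(114/2) - 3.291
z_β = 0.44 · 7.550 - 3.291
z_β = 0.031

Power = Φ(z_β) = Φ(0.031) ≈ 0.513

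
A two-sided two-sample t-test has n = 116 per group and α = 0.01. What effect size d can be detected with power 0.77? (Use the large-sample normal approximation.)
d ≈ 0.44

Minimum detectable effect (two-sample t-test, normal approximation):
d = (z_{α/2} + z_β) / √(n/2)
d = (2.576 + 0.739) / √(116/2)
d = 3.315 / 7.616
d ≈ 0.44

By Cohen's convention (0.2 small / 0.5 medium / 0.8 large): small effect.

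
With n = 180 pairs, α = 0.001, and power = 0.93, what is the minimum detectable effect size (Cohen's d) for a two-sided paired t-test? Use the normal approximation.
d ≈ 0.36

Minimum detectable effect (paired t-test, normal approximation):
d = (z_{α/2} + z_β) / √n
d = (3.291 + 1.476) / √180
d = 4.766 / 13.416
d ≈ 0.36

By Cohen's convention (0.2 small / 0.5 medium / 0.8 large): small effect.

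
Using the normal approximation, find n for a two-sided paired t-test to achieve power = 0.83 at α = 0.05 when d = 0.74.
n = 16 pairs

Sample size formula (paired t-test, normal approximation):
n = ((z_{α/2} + z_β) / d)²

z_{α/2} = 1.960 (for α = 0.05, two-sided)
z_β = 0.954 (for power = 0.83)
d = 0.74

n = ((1.960 + 0.954) / 0.74)²
n = (3.938)²
n ≈ 15.51
Round up to the next whole number: n = 16 pairs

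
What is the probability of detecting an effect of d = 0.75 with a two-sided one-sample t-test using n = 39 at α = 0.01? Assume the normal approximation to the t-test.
Power ≈ 0.98

Power calculation (one-sample t-test, normal approximation):
z_β = d · √n - z_{α/2}
z_β = 0.75 · √39 - 2.576
z_β = 0.75 · 6.245 - 2.576
z_β = 2.108

Power = Φ(z_β) = Φ(2.108) ≈ 0.982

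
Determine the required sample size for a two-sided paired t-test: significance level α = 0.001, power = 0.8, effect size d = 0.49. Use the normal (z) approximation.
n = 72 pairs

Sample size formula (paired t-test, normal approximation):
n = ((z_{α/2} + z_β) / d)²

z_{α/2} = 3.291 (for α = 0.001, two-sided)
z_β = 0.842 (for power = 0.8)
d = 0.49

n = ((3.291 + 0.842) / 0.49)²
n = (8.435)²
n ≈ 71.15
Round up to the next whole number: n = 72 pairs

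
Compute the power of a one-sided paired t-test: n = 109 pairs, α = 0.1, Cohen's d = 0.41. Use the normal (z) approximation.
Power ≈ 1.00

Power calculation (paired t-test, normal approximation):
z_β = d · √n - z_α
z_β = 0.41 · √109 - 1.282
z_β = 0.41 · 10.440 - 1.282
z_β = 2.999

Power = Φ(z_β) = Φ(2.999) ≈ 0.999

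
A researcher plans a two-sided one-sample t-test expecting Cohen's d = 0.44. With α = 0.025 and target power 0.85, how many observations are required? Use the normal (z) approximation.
n = 56

Sample size formula (one-sample t-test, normal approximation):
n = ((z_{α/2} + z_β) / d)²

z_{α/2} = 2.241 (for α = 0.025, two-sided)
z_β = 1.036 (for power = 0.85)
d = 0.44

n = ((2.241 + 1.036) / 0.44)²
n = (7.448)²
n ≈ 55.47
Round up to the next whole number: n = 56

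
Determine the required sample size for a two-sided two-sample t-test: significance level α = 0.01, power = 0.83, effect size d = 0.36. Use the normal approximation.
n = 193 per group

Sample size formula (two-sample t-test, normal approximation):
n = 2 · ((z_{α/2} + z_β) / d)²

z_{α/2} = 2.576 (for α = 0.01, two-sided)
z_β = 0.954 (for power = 0.83)
d = 0.36

n = 2 · ((2.576 + 0.954) / 0.36)²
n = 2 · (9.806)²
n ≈ 192.32
Round up to the next whole number: n = 193 per group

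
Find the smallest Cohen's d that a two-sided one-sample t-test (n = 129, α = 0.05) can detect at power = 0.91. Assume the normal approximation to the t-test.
d ≈ 0.29

Minimum detectable effect (one-sample t-test, normal approximation):
d = (z_{α/2} + z_β) / √n
d = (1.960 + 1.341) / √129
d = 3.301 / 11.358
d ≈ 0.29

By Cohen's convention (0.2 small / 0.5 medium / 0.8 large): small effect.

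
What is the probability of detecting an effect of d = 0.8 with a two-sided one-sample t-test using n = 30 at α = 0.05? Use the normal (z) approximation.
Power ≈ 0.99

Power calculation (one-sample t-test, normal approximation):
z_β = d · √n - z_{α/2}
z_β = 0.8 · √30 - 1.960
z_β = 0.8 · 5.477 - 1.960
z_β = 2.422

Power = Φ(z_β) = Φ(2.422) ≈ 0.992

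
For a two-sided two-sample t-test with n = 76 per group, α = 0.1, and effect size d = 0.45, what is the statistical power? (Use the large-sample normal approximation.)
Power ≈ 0.87

Power calculation (two-sample t-test, normal approximation):
z_β = d · √(n/2) - z_{α/2}
z_β = 0.45 · √(76/2) - 1.645
z_β = 0.45 · 6.164 - 1.645
z_β = 1.129

Power = Φ(z_β) = Φ(1.129) ≈ 0.871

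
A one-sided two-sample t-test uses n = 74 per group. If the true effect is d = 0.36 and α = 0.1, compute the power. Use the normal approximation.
Power ≈ 0.82

Power calculation (two-sample t-test, normal approximation):
z_β = d · √(n/2) - z_α
z_β = 0.36 · √(74/2) - 1.282
z_β = 0.36 · 6.083 - 1.282
z_β = 0.908

Power = Φ(z_β) = Φ(0.908) ≈ 0.818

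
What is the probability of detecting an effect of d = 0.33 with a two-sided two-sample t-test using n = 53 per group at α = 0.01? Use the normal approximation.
Power ≈ 0.19

Power calculation (two-sample t-test, normal approximation):
z_β = d · √(n/2) - z_{α/2}
z_β = 0.33 · √(53/2) - 2.576
z_β = 0.33 · 5.148 - 2.576
z_β = -0.877

Power = Φ(z_β) = Φ(-0.877) ≈ 0.190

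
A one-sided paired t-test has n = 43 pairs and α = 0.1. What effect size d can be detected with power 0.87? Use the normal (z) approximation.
d ≈ 0.37

Minimum detectable effect (paired t-test, normal approximation):
d = (z_α + z_β) / √n
d = (1.282 + 1.126) / √43
d = 2.408 / 6.557
d ≈ 0.37

By Cohen's convention (0.2 small / 0.5 medium / 0.8 large): small effect.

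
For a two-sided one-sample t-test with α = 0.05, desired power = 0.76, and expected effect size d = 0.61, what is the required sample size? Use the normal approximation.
n = 20

Sample size formula (one-sample t-test, normal approximation):
n = ((z_{α/2} + z_β) / d)²

z_{α/2} = 1.960 (for α = 0.05, two-sided)
z_β = 0.706 (for power = 0.76)
d = 0.61

n = ((1.960 + 0.706) / 0.61)²
n = (4.370)²
n ≈ 19.10
Round up to the next whole number: n = 20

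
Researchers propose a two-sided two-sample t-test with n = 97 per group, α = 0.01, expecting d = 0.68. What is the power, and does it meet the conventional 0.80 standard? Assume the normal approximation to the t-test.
Power ≈ 0.98; the study is adequately powered (power ≥ 0.80)

Power calculation (two-sample t-test, normal approximation):
z_β = d · √(n/2) - z_{α/2}
z_β = 0.68 · √(97/2) - 2.576
z_β = 0.68 · 6.964 - 2.576
z_β = 2.160

Power = Φ(z_β) = Φ(2.160) ≈ 0.985

Effect size d = 0.68 is medium by Cohen's convention (0.2/0.5/0.8).

Threshold: power ≥ 0.80 is conventionally adequate.
Power ≈ 0.98 → the study is adequately powered (power ≥ 0.80).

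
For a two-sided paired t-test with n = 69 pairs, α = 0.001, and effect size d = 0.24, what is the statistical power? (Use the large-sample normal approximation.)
Power ≈ 0.10

Power calculation (paired t-test, normal approximation):
z_β = d · √n - z_{α/2}
z_β = 0.24 · √69 - 3.291
z_β = 0.24 · 8.307 - 3.291
z_β = -1.297

Power = Φ(z_β) = Φ(-1.297) ≈ 0.097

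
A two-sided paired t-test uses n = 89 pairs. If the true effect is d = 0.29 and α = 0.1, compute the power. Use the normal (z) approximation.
Power ≈ 0.86

Power calculation (paired t-test, normal approximation):
z_β = d · √n - z_{α/2}
z_β = 0.29 · √89 - 1.645
z_β = 0.29 · 9.434 - 1.645
z_β = 1.091

Power = Φ(z_β) = Φ(1.091) ≈ 0.862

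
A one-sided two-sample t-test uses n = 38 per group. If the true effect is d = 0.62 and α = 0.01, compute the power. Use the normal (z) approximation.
Power ≈ 0.65

Power calculation (two-sample t-test, normal approximation):
z_β = d · √(n/2) - z_α
z_β = 0.62 · √(38/2) - 2.326
z_β = 0.62 · 4.359 - 2.326
z_β = 0.376

Power = Φ(z_β) = Φ(0.376) ≈ 0.647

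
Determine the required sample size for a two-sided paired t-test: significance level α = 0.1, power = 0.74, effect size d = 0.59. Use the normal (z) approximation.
n = 16 pairs

Sample size formula (paired t-test, normal approximation):
n = ((z_{α/2} + z_β) / d)²

z_{α/2} = 1.645 (for α = 0.1, two-sided)
z_β = 0.643 (for power = 0.74)
d = 0.59

n = ((1.645 + 0.643) / 0.59)²
n = (3.878)²
n ≈ 15.04
Round up to the next whole number: n = 16 pairs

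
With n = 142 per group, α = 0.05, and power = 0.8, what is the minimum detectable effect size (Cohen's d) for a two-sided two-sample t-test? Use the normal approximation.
d ≈ 0.33

Minimum detectable effect (two-sample t-test, normal approximation):
d = (z_{α/2} + z_β) / √(n/2)
d = (1.960 + 0.842) / √(142/2)
d = 2.802 / 8.426
d ≈ 0.33

By Cohen's convention (0.2 small / 0.5 medium / 0.8 large): small effect.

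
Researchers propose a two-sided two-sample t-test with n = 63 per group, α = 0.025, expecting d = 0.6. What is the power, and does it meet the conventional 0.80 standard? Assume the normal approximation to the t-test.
Power ≈ 0.87; the study is adequately powered (power ≥ 0.80)

Power calculation (two-sample t-test, normal approximation):
z_β = d · √(n/2) - z_{α/2}
z_β = 0.6 · √(63/2) - 2.241
z_β = 0.6 · 5.612 - 2.241
z_β = 1.126

Power = Φ(z_β) = Φ(1.126) ≈ 0.870

Effect size d = 0.6 is medium by Cohen's convention (0.2/0.5/0.8).

Threshold: power ≥ 0.80 is conventionally adequate.
Power ≈ 0.87 → the study is adequately powered (power ≥ 0.80).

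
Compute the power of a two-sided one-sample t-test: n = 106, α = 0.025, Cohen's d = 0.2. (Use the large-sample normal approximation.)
Power ≈ 0.43

Power calculation (one-sample t-test, normal approximation):
z_β = d · √n - z_{α/2}
z_β = 0.2 · √106 - 2.241
z_β = 0.2 · 10.296 - 2.241
z_β = -0.182

Power = Φ(z_β) = Φ(-0.182) ≈ 0.428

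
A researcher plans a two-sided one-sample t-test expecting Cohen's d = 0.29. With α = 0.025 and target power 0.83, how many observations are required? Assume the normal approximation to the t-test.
n = 122

Sample size formula (one-sample t-test, normal approximation):
n = ((z_{α/2} + z_β) / d)²

z_{α/2} = 2.241 (for α = 0.025, two-sided)
z_β = 0.954 (for power = 0.83)
d = 0.29

n = ((2.241 + 0.954) / 0.29)²
n = (11.017)²
n ≈ 121.37
Round up to the next whole number: n = 122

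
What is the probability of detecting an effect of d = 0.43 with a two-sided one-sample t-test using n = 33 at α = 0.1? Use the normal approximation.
Power ≈ 0.80

Power calculation (one-sample t-test, normal approximation):
z_β = d · √n - z_{α/2}
z_β = 0.43 · √33 - 1.645
z_β = 0.43 · 5.745 - 1.645
z_β = 0.825

Power = Φ(z_β) = Φ(0.825) ≈ 0.795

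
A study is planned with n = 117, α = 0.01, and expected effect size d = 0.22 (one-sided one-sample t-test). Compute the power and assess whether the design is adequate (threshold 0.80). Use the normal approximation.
Power ≈ 0.52; the study is underpowered (power < 0.80)

Power calculation (one-sample t-test, normal approximation):
z_β = d · √n - z_α
z_β = 0.22 · √117 - 2.326
z_β = 0.22 · 10.817 - 2.326
z_β = 0.053

Power = Φ(z_β) = Φ(0.053) ≈ 0.521

Effect size d = 0.22 is small by Cohen's convention (0.2/0.5/0.8).

Threshold: power ≥ 0.80 is conventionally adequate.
Power ≈ 0.52 → the study is underpowered (power < 0.80).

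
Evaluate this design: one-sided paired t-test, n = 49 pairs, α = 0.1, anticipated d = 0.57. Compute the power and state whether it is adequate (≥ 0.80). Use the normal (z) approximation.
Power ≈ 1.00; the study is adequately powered (power ≥ 0.80)

Power calculation (paired t-test, normal approximation):
z_β = d · √n - z_α
z_β = 0.57 · √49 - 1.282
z_β = 0.57 · 7.000 - 1.282
z_β = 2.708

Power = Φ(z_β) = Φ(2.708) ≈ 0.997

Effect size d = 0.57 is medium by Cohen's convention (0.2/0.5/0.8).

Threshold: power ≥ 0.80 is conventionally adequate.
Power ≈ 1.00 → the study is adequately powered (power ≥ 0.80).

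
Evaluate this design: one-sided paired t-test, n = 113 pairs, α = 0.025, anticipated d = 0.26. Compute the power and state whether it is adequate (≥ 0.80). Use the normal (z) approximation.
Power ≈ 0.79; the study is underpowered (power < 0.80)

Power calculation (paired t-test, normal approximation):
z_β = d · √n - z_α
z_β = 0.26 · √113 - 1.960
z_β = 0.26 · 10.630 - 1.960
z_β = 0.804

Power = Φ(z_β) = Φ(0.804) ≈ 0.789

Effect size d = 0.26 is small by Cohen's convention (0.2/0.5/0.8).

Threshold: power ≥ 0.80 is conventionally adequate.
Power ≈ 0.79 → the study is underpowered (power < 0.80).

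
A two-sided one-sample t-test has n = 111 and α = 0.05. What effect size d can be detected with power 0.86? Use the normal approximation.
d ≈ 0.29

Minimum detectable effect (one-sample t-test, normal approximation):
d = (z_{α/2} + z_β) / √n
d = (1.960 + 1.080) / √111
d = 3.040 / 10.536
d ≈ 0.29

By Cohen's convention (0.2 small / 0.5 medium / 0.8 large): small effect.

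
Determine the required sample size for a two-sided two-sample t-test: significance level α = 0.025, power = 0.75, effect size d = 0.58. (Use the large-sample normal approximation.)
n = 51 per group

Sample size formula (two-sample t-test, normal approximation):
n = 2 · ((z_{α/2} + z_β) / d)²

z_{α/2} = 2.241 (for α = 0.025, two-sided)
z_β = 0.674 (for power = 0.75)
d = 0.58

n = 2 · ((2.241 + 0.674) / 0.58)²
n = 2 · (5.026)²
n ≈ 50.52
Round up to the next whole number: n = 51 per group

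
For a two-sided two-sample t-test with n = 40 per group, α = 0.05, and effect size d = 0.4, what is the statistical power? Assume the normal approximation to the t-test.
Power ≈ 0.43

Power calculation (two-sample t-test, normal approximation):
z_β = d · √(n/2) - z_{α/2}
z_β = 0.4 · √(40/2) - 1.960
z_β = 0.4 · 4.472 - 1.960
z_β = -0.171

Power = Φ(z_β) = Φ(-0.171) ≈ 0.432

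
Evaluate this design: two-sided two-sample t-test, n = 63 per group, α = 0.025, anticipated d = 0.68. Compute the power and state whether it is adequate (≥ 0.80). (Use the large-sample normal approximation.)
Power ≈ 0.94; the study is adequately powered (power ≥ 0.80)

Power calculation (two-sample t-test, normal approximation):
z_β = d · √(n/2) - z_{α/2}
z_β = 0.68 · √(63/2) - 2.241
z_β = 0.68 · 5.612 - 2.241
z_β = 1.575

Power = Φ(z_β) = Φ(1.575) ≈ 0.942

Effect size d = 0.68 is medium by Cohen's convention (0.2/0.5/0.8).

Threshold: power ≥ 0.80 is conventionally adequate.
Power ≈ 0.94 → the study is adequately powered (power ≥ 0.80).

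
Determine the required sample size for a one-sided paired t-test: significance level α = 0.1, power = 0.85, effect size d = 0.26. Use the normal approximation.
n = 80 pairs

Sample size formula (paired t-test, normal approximation):
n = ((z_α + z_β) / d)²

z_α = 1.282 (for α = 0.1, one-sided)
z_β = 1.036 (for power = 0.85)
d = 0.26

n = ((1.282 + 1.036) / 0.26)²
n = (8.915)²
n ≈ 79.48
Round up to the next whole number: n = 80 pairs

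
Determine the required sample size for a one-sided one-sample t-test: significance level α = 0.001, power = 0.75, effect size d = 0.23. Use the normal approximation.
n = 268

Sample size formula (one-sample t-test, normal approximation):
n = ((z_α + z_β) / d)²

z_α = 3.090 (for α = 0.001, one-sided)
z_β = 0.674 (for power = 0.75)
d = 0.23

n = ((3.090 + 0.674) / 0.23)²
n = (16.365)²
n ≈ 267.81
Round up to the next whole number: n = 268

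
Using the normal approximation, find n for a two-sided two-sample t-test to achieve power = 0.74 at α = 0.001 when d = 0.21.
n = 702 per group

Sample size formula (two-sample t-test, normal approximation):
n = 2 · ((z_{α/2} + z_β) / d)²

z_{α/2} = 3.291 (for α = 0.001, two-sided)
z_β = 0.643 (for power = 0.74)
d = 0.21

n = 2 · ((3.291 + 0.643) / 0.21)²
n = 2 · (18.733)²
n ≈ 701.85
Round up to the next whole number: n = 702 per group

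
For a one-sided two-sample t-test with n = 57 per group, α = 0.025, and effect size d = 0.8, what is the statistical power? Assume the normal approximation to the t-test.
Power ≈ 0.99

Power calculation (two-sample t-test, normal approximation):
z_β = d · √(n/2) - z_α
z_β = 0.8 · √(57/2) - 1.960
z_β = 0.8 · 5.339 - 1.960
z_β = 2.311

Power = Φ(z_β) = Φ(2.311) ≈ 0.990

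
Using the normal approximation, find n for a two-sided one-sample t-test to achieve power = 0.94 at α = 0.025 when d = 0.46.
n = 69

Sample size formula (one-sample t-test, normal approximation):
n = ((z_{α/2} + z_β) / d)²

z_{α/2} = 2.241 (for α = 0.025, two-sided)
z_β = 1.555 (for power = 0.94)
d = 0.46

n = ((2.241 + 1.555) / 0.46)²
n = (8.252)²
n ≈ 68.10
Round up to the next whole number: n = 69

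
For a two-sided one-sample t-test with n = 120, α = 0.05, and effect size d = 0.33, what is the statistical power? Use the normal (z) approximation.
Power ≈ 0.95

Power calculation (one-sample t-test, normal approximation):
z_β = d · √n - z_{α/2}
z_β = 0.33 · √120 - 1.960
z_β = 0.33 · 10.954 - 1.960
z_β = 1.655

Power = Φ(z_β) = Φ(1.655) ≈ 0.951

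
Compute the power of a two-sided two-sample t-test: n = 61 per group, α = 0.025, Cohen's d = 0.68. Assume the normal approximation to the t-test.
Power ≈ 0.93

Power calculation (two-sample t-test, normal approximation):
z_β = d · √(n/2) - z_{α/2}
z_β = 0.68 · √(61/2) - 2.241
z_β = 0.68 · 5.523 - 2.241
z_β = 1.514

Power = Φ(z_β) = Φ(1.514) ≈ 0.935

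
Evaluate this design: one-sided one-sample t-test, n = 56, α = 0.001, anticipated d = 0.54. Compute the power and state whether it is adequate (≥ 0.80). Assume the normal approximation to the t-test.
Power ≈ 0.83; the study is adequately powered (power ≥ 0.80)

Power calculation (one-sample t-test, normal approximation):
z_β = d · √n - z_α
z_β = 0.54 · √56 - 3.090
z_β = 0.54 · 7.483 - 3.090
z_β = 0.951

Power = Φ(z_β) = Φ(0.951) ≈ 0.829

Effect size d = 0.54 is medium by Cohen's convention (0.2/0.5/0.8).

Threshold: power ≥ 0.80 is conventionally adequate.
Power ≈ 0.83 → the study is adequately powered (power ≥ 0.80).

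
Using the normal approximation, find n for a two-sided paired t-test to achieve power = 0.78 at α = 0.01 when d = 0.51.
n = 44 pairs

Sample size formula (paired t-test, normal approximation):
n = ((z_{α/2} + z_β) / d)²

z_{α/2} = 2.576 (for α = 0.01, two-sided)
z_β = 0.772 (for power = 0.78)
d = 0.51

n = ((2.576 + 0.772) / 0.51)²
n = (6.565)²
n ≈ 43.10
Round up to the next whole number: n = 44 pairs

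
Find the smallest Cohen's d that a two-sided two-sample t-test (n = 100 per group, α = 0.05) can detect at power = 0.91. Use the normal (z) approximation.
d ≈ 0.47

Minimum detectable effect (two-sample t-test, normal approximation):
d = (z_{α/2} + z_β) / √(n/2)
d = (1.960 + 1.341) / √(100/2)
d = 3.301 / 7.071
d ≈ 0.47

By Cohen's convention (0.2 small / 0.5 medium / 0.8 large): small effect.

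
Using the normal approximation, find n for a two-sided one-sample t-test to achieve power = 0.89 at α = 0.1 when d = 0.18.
n = 255

Sample size formula (one-sample t-test, normal approximation):
n = ((z_{α/2} + z_β) / d)²

z_{α/2} = 1.645 (for α = 0.1, two-sided)
z_β = 1.227 (for power = 0.89)
d = 0.18

n = ((1.645 + 1.227) / 0.18)²
n = (15.956)²
n ≈ 254.59
Round up to the next whole number: n = 255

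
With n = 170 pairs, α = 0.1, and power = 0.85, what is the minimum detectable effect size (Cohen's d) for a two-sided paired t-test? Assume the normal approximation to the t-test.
d ≈ 0.21

Minimum detectable effect (paired t-test, normal approximation):
d = (z_{α/2} + z_β) / √n
d = (1.645 + 1.036) / √170
d = 2.681 / 13.038
d ≈ 0.21

By Cohen's convention (0.2 small / 0.5 medium / 0.8 large): small effect.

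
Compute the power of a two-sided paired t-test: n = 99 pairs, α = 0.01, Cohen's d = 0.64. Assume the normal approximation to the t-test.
Power ≈ 1.00

Power calculation (paired t-test, normal approximation):
z_β = d · √n - z_{α/2}
z_β = 0.64 · √99 - 2.576
z_β = 0.64 · 9.950 - 2.576
z_β = 3.792

Power = Φ(z_β) = Φ(3.792) ≈ 1.000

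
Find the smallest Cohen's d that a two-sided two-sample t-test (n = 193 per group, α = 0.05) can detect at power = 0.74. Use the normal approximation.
d ≈ 0.27

Minimum detectable effect (two-sample t-test, normal approximation):
d = (z_{α/2} + z_β) / √(n/2)
d = (1.960 + 0.643) / √(193/2)
d = 2.603 / 9.823
d ≈ 0.27

By Cohen's convention (0.2 small / 0.5 medium / 0.8 large): small effect.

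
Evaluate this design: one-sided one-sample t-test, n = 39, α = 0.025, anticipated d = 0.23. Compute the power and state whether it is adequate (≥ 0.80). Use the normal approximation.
Power ≈ 0.30; the study is underpowered (power < 0.80)

Power calculation (one-sample t-test, normal approximation):
z_β = d · √n - z_α
z_β = 0.23 · √39 - 1.960
z_β = 0.23 · 6.245 - 1.960
z_β = -0.524

Power = Φ(z_β) = Φ(-0.524) ≈ 0.300

Effect size d = 0.23 is small by Cohen's convention (0.2/0.5/0.8).

Threshold: power ≥ 0.80 is conventionally adequate.
Power ≈ 0.30 → the study is underpowered (power < 0.80).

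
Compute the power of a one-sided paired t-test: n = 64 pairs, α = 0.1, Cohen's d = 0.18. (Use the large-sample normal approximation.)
Power ≈ 0.56

Power calculation (paired t-test, normal approximation):
z_β = d · √n - z_α
z_β = 0.18 · √64 - 1.282
z_β = 0.18 · 8.000 - 1.282
z_β = 0.158

Power = Φ(z_β) = Φ(0.158) ≈ 0.563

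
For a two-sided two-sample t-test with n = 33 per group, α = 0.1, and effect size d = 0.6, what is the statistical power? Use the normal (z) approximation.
Power ≈ 0.79

Power calculation (two-sample t-test, normal approximation):
z_β = d · √(n/2) - z_{α/2}
z_β = 0.6 · √(33/2) - 1.645
z_β = 0.6 · 4.062 - 1.645
z_β = 0.792

Power = Φ(z_β) = Φ(0.792) ≈ 0.786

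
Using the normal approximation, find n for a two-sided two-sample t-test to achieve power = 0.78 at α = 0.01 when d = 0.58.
n = 67 per group

Sample size formula (two-sample t-test, normal approximation):
n = 2 · ((z_{α/2} + z_β) / d)²

z_{α/2} = 2.576 (for α = 0.01, two-sided)
z_β = 0.772 (for power = 0.78)
d = 0.58

n = 2 · ((2.576 + 0.772) / 0.58)²
n = 2 · (5.772)²
n ≈ 66.63
Round up to the next whole number: n = 67 per group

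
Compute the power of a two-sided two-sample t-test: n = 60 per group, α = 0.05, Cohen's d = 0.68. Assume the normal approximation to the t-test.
Power ≈ 0.96

Power calculation (two-sample t-test, normal approximation):
z_β = d · √(n/2) - z_{α/2}
z_β = 0.68 · √(60/2) - 1.960
z_β = 0.68 · 5.477 - 1.960
z_β = 1.765

Power = Φ(z_β) = Φ(1.765) ≈ 0.961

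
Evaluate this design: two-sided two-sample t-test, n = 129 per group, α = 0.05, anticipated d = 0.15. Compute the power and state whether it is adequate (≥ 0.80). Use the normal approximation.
Power ≈ 0.23; the study is underpowered (power < 0.80)

Power calculation (two-sample t-test, normal approximation):
z_β = d · √(n/2) - z_{α/2}
z_β = 0.15 · √(129/2) - 1.960
z_β = 0.15 · 8.031 - 1.960
z_β = -0.755

Power = Φ(z_β) = Φ(-0.755) ≈ 0.225

Effect size d = 0.15 is very small by Cohen's convention (0.2/0.5/0.8).

Threshold: power ≥ 0.80 is conventionally adequate.
Power ≈ 0.23 → the study is underpowered (power < 0.80).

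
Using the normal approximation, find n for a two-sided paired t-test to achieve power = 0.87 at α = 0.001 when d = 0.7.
n = 40 pairs

Sample size formula (paired t-test, normal approximation):
n = ((z_{α/2} + z_β) / d)²

z_{α/2} = 3.291 (for α = 0.001, two-sided)
z_β = 1.126 (for power = 0.87)
d = 0.7

n = ((3.291 + 1.126) / 0.7)²
n = (6.310)²
n ≈ 39.82
Round up to the next whole number: n = 40 pairs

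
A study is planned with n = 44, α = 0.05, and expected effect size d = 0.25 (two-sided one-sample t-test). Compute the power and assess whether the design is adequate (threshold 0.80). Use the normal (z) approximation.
Power ≈ 0.38; the study is underpowered (power < 0.80)

Power calculation (one-sample t-test, normal approximation):
z_β = d · √n - z_{α/2}
z_β = 0.25 · √44 - 1.960
z_β = 0.25 · 6.633 - 1.960
z_β = -0.302

Power = Φ(z_β) = Φ(-0.302) ≈ 0.381

Effect size d = 0.25 is small by Cohen's convention (0.2/0.5/0.8).

Threshold: power ≥ 0.80 is conventionally adequate.
Power ≈ 0.38 → the study is underpowered (power < 0.80).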